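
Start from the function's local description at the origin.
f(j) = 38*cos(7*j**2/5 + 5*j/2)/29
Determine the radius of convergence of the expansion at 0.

The factor cos(7*j**2/5 + 5*j/2) is entire and contributes no finite singular point.
The polynomial part has no poles.
No finite singular points: the Taylor series at 0 converges everywhere.

The radius of convergence is infinite.


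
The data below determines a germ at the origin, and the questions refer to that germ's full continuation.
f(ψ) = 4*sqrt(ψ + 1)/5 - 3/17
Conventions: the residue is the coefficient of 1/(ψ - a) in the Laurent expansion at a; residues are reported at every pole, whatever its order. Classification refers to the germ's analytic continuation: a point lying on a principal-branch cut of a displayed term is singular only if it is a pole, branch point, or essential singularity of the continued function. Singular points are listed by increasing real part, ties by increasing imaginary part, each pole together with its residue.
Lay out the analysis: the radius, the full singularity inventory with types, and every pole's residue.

Radius of convergence at 0: 1.
At -1: an algebraic (square-root) branch point.

Branch term (4/5)*sqrt(1 - ψ/(-1)): its argument vanishes at ψ = -1, a square-root branch point, modulus 1.
The radius of convergence is the smallest modulus among the singular points: 1.


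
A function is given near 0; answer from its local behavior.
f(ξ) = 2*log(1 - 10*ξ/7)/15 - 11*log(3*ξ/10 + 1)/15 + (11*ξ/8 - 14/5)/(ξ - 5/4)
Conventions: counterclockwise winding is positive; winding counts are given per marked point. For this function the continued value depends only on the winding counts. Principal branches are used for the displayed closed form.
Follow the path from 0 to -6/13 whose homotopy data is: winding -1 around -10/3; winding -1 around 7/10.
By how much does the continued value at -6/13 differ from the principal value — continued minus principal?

Continued minus principal equals (6/5)*pi*i.

The rational part is single-valued and drops out of the difference; each branch term changes only by its own monodromy.
(2/15)*log(1 - ξ/(7/10)): each positive loop around 7/10 adds 2*pi*i to the log, so winding -1 contributes (2/15)*(-1)*2*pi*i = -(4/15)*pi*i.
(-11/15)*log(1 - ξ/(-10/3)): each positive loop around -10/3 adds 2*pi*i to the log, so winding -1 contributes (-11/15)*(-1)*2*pi*i = (22/15)*pi*i.
Summing the contributions at ξ = -6/13 gives (6/5)*pi*i.


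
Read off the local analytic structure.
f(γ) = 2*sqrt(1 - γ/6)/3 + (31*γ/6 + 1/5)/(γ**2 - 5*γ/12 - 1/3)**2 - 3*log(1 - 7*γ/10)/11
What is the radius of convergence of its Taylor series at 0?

The radius of convergence is -5/24 + (1/24)*sqrt(217).

Denominator factor (γ**2 - 5*γ/12 - 1/3)^2: discriminant 217/144, real irrational roots 5/24 + (1/24)*sqrt(217) and 5/24 - (1/24)*sqrt(217); poles of order 2, moduli 5/24 + (1/24)*sqrt(217) and -5/24 + (1/24)*sqrt(217).
Branch term (2/3)*sqrt(1 - γ/(6)): its argument vanishes at γ = 6, a square-root branch point, modulus 6.
Branch term (-3/11)*log(1 - γ/(10/7)): its argument vanishes at γ = 10/7, a logarithmic branch point, modulus 10/7.
The radius of convergence is the smallest modulus among the singular points: -5/24 + (1/24)*sqrt(217).


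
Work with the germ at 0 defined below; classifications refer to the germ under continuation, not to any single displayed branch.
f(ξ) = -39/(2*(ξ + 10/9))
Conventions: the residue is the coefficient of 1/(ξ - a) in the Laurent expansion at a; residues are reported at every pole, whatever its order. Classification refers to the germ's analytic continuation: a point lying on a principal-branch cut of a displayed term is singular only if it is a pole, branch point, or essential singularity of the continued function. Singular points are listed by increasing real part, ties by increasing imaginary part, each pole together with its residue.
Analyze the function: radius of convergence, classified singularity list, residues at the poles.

Radius of convergence at 0: 10/9.
At -10/9: a pole of order 1; residue -39/2.

Denominator factor (ξ + 10/9): pole of order 1 at -10/9, modulus 10/9.
The radius of convergence is the smallest modulus among the singular points: 10/9.
At the order-1 pole -10/9 set g(ξ) = (ξ - (-10/9))*f(ξ) = -39/2.
Simple pole: residue = g(a) at a = -10/9, which is -39/2.


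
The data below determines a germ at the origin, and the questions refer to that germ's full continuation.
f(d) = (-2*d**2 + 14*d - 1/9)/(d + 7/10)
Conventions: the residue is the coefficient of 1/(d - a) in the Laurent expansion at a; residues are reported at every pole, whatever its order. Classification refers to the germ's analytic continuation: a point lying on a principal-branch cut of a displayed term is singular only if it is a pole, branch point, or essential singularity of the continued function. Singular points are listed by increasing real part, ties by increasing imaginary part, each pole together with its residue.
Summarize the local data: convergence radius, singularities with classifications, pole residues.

Denominator factor (d + 7/10): pole of order 1 at -7/10, modulus 7/10.
The radius of convergence is the smallest modulus among the singular points: 7/10.
At the order-1 pole -7/10 set g(d) = (d - (-7/10))*f(d) = -2*d**2 + 14*d - 1/9.
Simple pole: residue = g(a) at a = -7/10, which is -4901/450.

Radius of convergence at 0: 7/10.
At -7/10: a pole of order 1; residue -4901/450.


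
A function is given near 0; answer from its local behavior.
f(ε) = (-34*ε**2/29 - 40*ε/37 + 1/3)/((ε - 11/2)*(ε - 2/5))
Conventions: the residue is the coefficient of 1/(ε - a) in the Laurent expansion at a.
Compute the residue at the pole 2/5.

At the order-1 pole 2/5 set g(ε) = (ε - (2/5))*f(ε) = (-34*ε**2/29 - 40*ε/37 + 1/3)/(ε - 11/2).
Simple pole: residue = g(a) at a = 2/5, which is 46142/820845.

The residue is 46142/820845.


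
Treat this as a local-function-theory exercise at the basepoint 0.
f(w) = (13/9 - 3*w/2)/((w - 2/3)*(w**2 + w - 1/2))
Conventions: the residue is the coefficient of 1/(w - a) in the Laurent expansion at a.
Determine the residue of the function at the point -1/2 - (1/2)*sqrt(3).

The factor w**2 + w - 1/2 splits as (w - a)(w - a') with a = -1/2 - (1/2)*sqrt(3), a' = -1/2 + (1/2)*sqrt(3). At the order-1 pole a set g(w) = (w - a)*f(w) = [(13/9 - 3*w/2)/(w - 2/3)] / (w - a').
Simple pole: residue = g(a) at a = -1/2 - (1/2)*sqrt(3), which is -4/11 + (155/198)*sqrt(3).

The residue is -4/11 + (155/198)*sqrt(3).


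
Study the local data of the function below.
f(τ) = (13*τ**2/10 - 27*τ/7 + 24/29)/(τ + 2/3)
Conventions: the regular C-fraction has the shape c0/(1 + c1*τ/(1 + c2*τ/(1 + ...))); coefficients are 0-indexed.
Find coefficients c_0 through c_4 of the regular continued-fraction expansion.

The regular C-fraction coefficients are [36/29, 345/56, -1276783/289800, 23140936/227839725, -31395/88054].

Taylor coefficients (expand at 0): a_0 = 36/29, a_1 = -3105/406, a_2 = 13623/1015, a_3 = -40869/2030, a_4 = 122607/4060.
c0 = a_0 = 36/29. Peel one level at a time: if S = 1 + c*τ/S' with S'(0) = 1, then c is the τ-coefficient of S and S' = c*τ/(S - 1).
S_1 = c0/f = 1 + (345/56)*τ + (1276783/47040)*τ^2 + ...; c1 = 345/56.
S_2 = c1*τ/(S_1 - 1) = 1 + (-1276783/289800)*τ + (11983699/26780625)*τ^2 + ...; c2 = -1276783/289800.
S_3 = c2*τ/(S_2 - 1) = 1 + (23140936/227839725)*τ + (1052912588/29075650935)*τ^2 + ...; c3 = 23140936/227839725.
S_4 = c3*τ/(S_3 - 1) = 1 + (-31395/88054)*τ + ...; c4 = -31395/88054.


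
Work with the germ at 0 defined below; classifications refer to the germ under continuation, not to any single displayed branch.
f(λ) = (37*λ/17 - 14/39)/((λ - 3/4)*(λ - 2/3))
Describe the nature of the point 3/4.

The denominator factor λ - 3/4 vanishes at 3/4 and appears to the power 1; the numerator there equals 3377/2652, nonzero, and no other factor vanishes.
Hence a pole whose order is the multiplicity, 1.

The point is a pole of order 1.


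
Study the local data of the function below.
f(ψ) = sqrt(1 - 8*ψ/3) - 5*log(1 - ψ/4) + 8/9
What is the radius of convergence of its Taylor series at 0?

Branch term (1)*sqrt(1 - ψ/(3/8)): its argument vanishes at ψ = 3/8, a square-root branch point, modulus 3/8.
Branch term (-5)*log(1 - ψ/(4)): its argument vanishes at ψ = 4, a logarithmic branch point, modulus 4.
The radius of convergence is the smallest modulus among the singular points: 3/8.

The radius of convergence is 3/8.


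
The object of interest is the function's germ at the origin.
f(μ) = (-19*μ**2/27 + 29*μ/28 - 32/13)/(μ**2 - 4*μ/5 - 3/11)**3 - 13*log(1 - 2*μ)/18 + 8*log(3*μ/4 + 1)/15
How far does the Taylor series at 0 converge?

Denominator factor (μ**2 - 4*μ/5 - 3/11)^3: discriminant 476/275, real irrational roots 2/5 + (1/55)*sqrt(1309) and 2/5 - (1/55)*sqrt(1309); poles of order 3, moduli 2/5 + (1/55)*sqrt(1309) and -2/5 + (1/55)*sqrt(1309).
Branch term (8/15)*log(1 - μ/(-4/3)): its argument vanishes at μ = -4/3, a logarithmic branch point, modulus 4/3.
Branch term (-13/18)*log(1 - μ/(1/2)): its argument vanishes at μ = 1/2, a logarithmic branch point, modulus 1/2.
The radius of convergence is the smallest modulus among the singular points: -2/5 + (1/55)*sqrt(1309).

The radius of convergence is -2/5 + (1/55)*sqrt(1309).


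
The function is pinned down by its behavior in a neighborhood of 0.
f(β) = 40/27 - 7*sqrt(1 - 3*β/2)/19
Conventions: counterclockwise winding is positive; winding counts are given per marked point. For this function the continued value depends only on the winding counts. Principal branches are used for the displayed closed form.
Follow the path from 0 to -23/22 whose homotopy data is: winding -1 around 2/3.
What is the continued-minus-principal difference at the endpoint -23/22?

The rational part is single-valued and drops out of the difference; each branch term changes only by its own monodromy.
(-7/19)*sqrt(1 - β/(2/3)): winding -1 is odd, the square root flips sign, contributing -2*(-7/19)*sqrt(1 - (-23/22)/(2/3)) = -2*(-7/19)*sqrt(113/44) = (7/209)*sqrt(1243).
Summing the contributions at β = -23/22 gives (7/209)*sqrt(1243).

Continued minus principal equals (7/209)*sqrt(1243).


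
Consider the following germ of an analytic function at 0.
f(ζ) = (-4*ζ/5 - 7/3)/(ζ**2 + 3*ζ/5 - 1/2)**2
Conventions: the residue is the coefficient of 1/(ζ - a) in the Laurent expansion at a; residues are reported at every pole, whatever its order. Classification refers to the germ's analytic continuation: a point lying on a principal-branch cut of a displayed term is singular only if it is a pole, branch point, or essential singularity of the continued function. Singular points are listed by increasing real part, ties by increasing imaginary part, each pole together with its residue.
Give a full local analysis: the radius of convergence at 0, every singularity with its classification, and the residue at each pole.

Denominator factor (ζ**2 + 3*ζ/5 - 1/2)^2: discriminant 59/25, real irrational roots -3/10 + (1/10)*sqrt(59) and -3/10 - (1/10)*sqrt(59); poles of order 2, moduli -3/10 + (1/10)*sqrt(59) and 3/10 + (1/10)*sqrt(59).
The radius of convergence is the smallest modulus among the singular points: -3/10 + (1/10)*sqrt(59).
The factor ζ**2 + 3*ζ/5 - 1/2 splits as (ζ - a)(ζ - a') with a = -3/10 - (1/10)*sqrt(59), a' = -3/10 + (1/10)*sqrt(59). At the order-2 pole a set g(ζ) = (ζ - a)^2*f(ζ) = [-4*ζ/5 - 7/3] / (ζ - a')^2.
Order-2 pole: residue = g'(a); g'(-3/10 - (1/10)*sqrt(59)) = -(1570/10443)*sqrt(59), so the residue is -(1570/10443)*sqrt(59).
The factor ζ**2 + 3*ζ/5 - 1/2 splits as (ζ - a)(ζ - a') with a = -3/10 + (1/10)*sqrt(59), a' = -3/10 - (1/10)*sqrt(59). At the order-2 pole a set g(ζ) = (ζ - a)^2*f(ζ) = [-4*ζ/5 - 7/3] / (ζ - a')^2.
Order-2 pole: residue = g'(a); g'(-3/10 + (1/10)*sqrt(59)) = (1570/10443)*sqrt(59), so the residue is (1570/10443)*sqrt(59).
List the singular points by increasing real part (a conjugate pair: the negative imaginary part first).

Radius of convergence at 0: -3/10 + (1/10)*sqrt(59).
At -3/10 - (1/10)*sqrt(59): a pole of order 2; residue -(1570/10443)*sqrt(59).
At -3/10 + (1/10)*sqrt(59): a pole of order 2; residue (1570/10443)*sqrt(59).


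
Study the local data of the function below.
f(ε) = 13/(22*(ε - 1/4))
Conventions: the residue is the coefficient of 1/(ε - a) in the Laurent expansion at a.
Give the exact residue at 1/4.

The residue is 13/22.

At the order-1 pole 1/4 set g(ε) = (ε - (1/4))*f(ε) = 13/22.
Simple pole: residue = g(a) at a = 1/4, which is 13/22.


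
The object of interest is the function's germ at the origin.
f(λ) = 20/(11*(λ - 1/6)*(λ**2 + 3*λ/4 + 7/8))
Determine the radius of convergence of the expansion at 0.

Denominator factor (λ - 1/6): pole of order 1 at 1/6, modulus 1/6.
Denominator factor (λ**2 + 3*λ/4 + 7/8): discriminant -47/16, complex-conjugate roots (-3/8) + ((1/8)*sqrt(47))*i and (-3/8) - ((1/8)*sqrt(47))*i; poles of order 1, moduli (1/4)*sqrt(14) and (1/4)*sqrt(14).
The radius of convergence is the smallest modulus among the singular points: 1/6.

The radius of convergence is 1/6.


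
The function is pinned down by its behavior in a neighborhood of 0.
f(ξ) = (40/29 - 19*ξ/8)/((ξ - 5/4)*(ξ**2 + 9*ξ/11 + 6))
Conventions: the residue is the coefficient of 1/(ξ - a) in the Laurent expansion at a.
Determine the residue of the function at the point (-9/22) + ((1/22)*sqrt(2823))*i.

The factor ξ**2 + 9*ξ/11 + 6 splits as (ξ - a)(ξ - a') with a = (-9/22) + ((1/22)*sqrt(2823))*i, a' = (-9/22) - ((1/22)*sqrt(2823))*i. At the order-1 pole a set g(ξ) = (ξ - a)*f(ξ) = [(40/29 - 19*ξ/8)/(ξ - 5/4)] / (ξ - a').
Simple pole: residue = g(a) at a = (-9/22) + ((1/22)*sqrt(2823))*i, which is (16225/175276) + ((3986873/494804148)*sqrt(2823))*i.

The residue is (16225/175276) + ((3986873/494804148)*sqrt(2823))*i.


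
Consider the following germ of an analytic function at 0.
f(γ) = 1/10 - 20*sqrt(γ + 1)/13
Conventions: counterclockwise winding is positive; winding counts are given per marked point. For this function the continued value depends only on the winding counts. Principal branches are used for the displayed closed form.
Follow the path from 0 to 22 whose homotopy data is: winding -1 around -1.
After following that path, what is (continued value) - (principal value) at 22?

Continued minus principal equals (40/13)*sqrt(23).

The rational part is single-valued and drops out of the difference; each branch term changes only by its own monodromy.
(-20/13)*sqrt(1 - γ/(-1)): winding -1 is odd, the square root flips sign, contributing -2*(-20/13)*sqrt(1 - (22)/(-1)) = -2*(-20/13)*sqrt(23) = (40/13)*sqrt(23).
Summing the contributions at γ = 22 gives (40/13)*sqrt(23).


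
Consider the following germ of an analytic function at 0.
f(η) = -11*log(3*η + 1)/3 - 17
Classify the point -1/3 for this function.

The term (-11/3)*log(1 - η/(-1/3)) has argument 1 - -1/3/(-1/3) = 0 at -1/3: a logarithmic (infinitely-sheeted) branch point; the remaining terms are analytic or single-valued there.

The point is a logarithmic branch point.


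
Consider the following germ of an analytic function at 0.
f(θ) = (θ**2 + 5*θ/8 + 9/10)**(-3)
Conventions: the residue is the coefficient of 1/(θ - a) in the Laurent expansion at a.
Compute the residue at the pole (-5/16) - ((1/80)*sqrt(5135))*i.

The residue is ((4915200/1083206683)*sqrt(5135))*i.

The factor θ**2 + 5*θ/8 + 9/10 splits as (θ - a)(θ - a') with a = (-5/16) - ((1/80)*sqrt(5135))*i, a' = (-5/16) + ((1/80)*sqrt(5135))*i. At the order-3 pole a set g(θ) = (θ - a)^3*f(θ) = [1] / (θ - a')^3.
Order-3 pole: residue = g''(a)/2; g''((-5/16) - ((1/80)*sqrt(5135))*i) = ((9830400/1083206683)*sqrt(5135))*i, so the residue is ((4915200/1083206683)*sqrt(5135))*i.


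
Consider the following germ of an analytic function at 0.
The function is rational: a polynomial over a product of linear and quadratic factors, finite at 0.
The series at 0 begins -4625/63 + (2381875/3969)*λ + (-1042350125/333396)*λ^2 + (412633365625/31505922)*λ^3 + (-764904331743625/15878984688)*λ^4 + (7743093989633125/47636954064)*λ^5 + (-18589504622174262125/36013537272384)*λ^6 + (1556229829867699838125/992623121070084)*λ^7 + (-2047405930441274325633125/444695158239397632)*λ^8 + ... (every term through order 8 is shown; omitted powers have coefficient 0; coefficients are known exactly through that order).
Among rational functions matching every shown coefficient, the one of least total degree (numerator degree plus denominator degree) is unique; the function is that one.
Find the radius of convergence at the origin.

No rational of total degree below 7 reproduces all 9 coefficients; solving the [0/7] Pade equations on them gives f(λ) = -37/(2*(λ + 7/10)**3*(λ**2 - 5*λ/3 - 6/7)**2), whose expansion matches every shown term.
Denominator factor (λ + 7/10)^3: pole of order 3 at -7/10, modulus 7/10.
Denominator factor (λ**2 - 5*λ/3 - 6/7)^2: discriminant 391/63, real irrational roots 5/6 + (1/42)*sqrt(2737) and 5/6 - (1/42)*sqrt(2737); poles of order 2, moduli 5/6 + (1/42)*sqrt(2737) and -5/6 + (1/42)*sqrt(2737).
The radius of convergence is the smallest modulus among the singular points: -5/6 + (1/42)*sqrt(2737).

The radius of convergence is -5/6 + (1/42)*sqrt(2737).


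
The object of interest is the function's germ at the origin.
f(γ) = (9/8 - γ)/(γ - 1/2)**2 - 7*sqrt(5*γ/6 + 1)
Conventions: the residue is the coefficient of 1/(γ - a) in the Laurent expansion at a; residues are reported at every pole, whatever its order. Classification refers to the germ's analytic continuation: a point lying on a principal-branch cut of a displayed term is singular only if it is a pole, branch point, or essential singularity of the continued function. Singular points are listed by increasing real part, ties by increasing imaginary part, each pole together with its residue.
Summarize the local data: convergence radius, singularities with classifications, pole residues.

Denominator factor (γ - 1/2)^2: pole of order 2 at 1/2, modulus 1/2.
Branch term (-7)*sqrt(1 - γ/(-6/5)): its argument vanishes at γ = -6/5, a square-root branch point, modulus 6/5.
The radius of convergence is the smallest modulus among the singular points: 1/2.
The branch term is analytic at 1/2 and contributes nothing to the residue; only the rational part matters.
At the order-2 pole 1/2 set g(γ) = (γ - (1/2))^2*(rational part) = 9/8 - γ.
Order-2 pole: residue = g'(a); g'(1/2) = -1, so the residue is -1.
List the singular points by increasing real part (a conjugate pair: the negative imaginary part first).

Radius of convergence at 0: 1/2.
At -6/5: an algebraic (square-root) branch point.
At 1/2: a pole of order 2; residue -1.


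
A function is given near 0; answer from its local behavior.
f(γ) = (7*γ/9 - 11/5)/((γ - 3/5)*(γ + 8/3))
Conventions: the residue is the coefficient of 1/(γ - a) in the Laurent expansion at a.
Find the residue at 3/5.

At the order-1 pole 3/5 set g(γ) = (γ - (3/5))*f(γ) = (7*γ/9 - 11/5)/(γ + 8/3).
Simple pole: residue = g(a) at a = 3/5, which is -26/49.

The residue is -26/49.


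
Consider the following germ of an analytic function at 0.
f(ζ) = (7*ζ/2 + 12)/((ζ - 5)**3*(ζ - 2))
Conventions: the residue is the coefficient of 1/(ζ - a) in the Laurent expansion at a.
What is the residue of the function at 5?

The residue is 19/27.

At the order-3 pole 5 set g(ζ) = (ζ - (5))^3*f(ζ) = (7*ζ/2 + 12)/(ζ - 2).
Order-3 pole: residue = g''(a)/2; g''(5) = 38/27, so the residue is 19/27.


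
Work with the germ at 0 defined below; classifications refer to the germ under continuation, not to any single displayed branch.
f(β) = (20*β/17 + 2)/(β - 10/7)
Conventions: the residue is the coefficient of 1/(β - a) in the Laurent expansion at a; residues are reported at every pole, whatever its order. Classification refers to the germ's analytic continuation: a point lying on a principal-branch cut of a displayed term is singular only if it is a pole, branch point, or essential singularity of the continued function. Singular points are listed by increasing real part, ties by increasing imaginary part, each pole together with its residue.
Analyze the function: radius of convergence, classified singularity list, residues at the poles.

Denominator factor (β - 10/7): pole of order 1 at 10/7, modulus 10/7.
The radius of convergence is the smallest modulus among the singular points: 10/7.
At the order-1 pole 10/7 set g(β) = (β - (10/7))*f(β) = 20*β/17 + 2.
Simple pole: residue = g(a) at a = 10/7, which is 438/119.

Radius of convergence at 0: 10/7.
At 10/7: a pole of order 1; residue 438/119.


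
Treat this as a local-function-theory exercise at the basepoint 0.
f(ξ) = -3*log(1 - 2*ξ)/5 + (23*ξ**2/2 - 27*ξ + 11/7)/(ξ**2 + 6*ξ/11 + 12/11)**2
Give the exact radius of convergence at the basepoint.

Denominator factor (ξ**2 + 6*ξ/11 + 12/11)^2: discriminant -492/121, complex-conjugate roots (-3/11) + ((1/11)*sqrt(123))*i and (-3/11) - ((1/11)*sqrt(123))*i; poles of order 2, moduli (2/11)*sqrt(33) and (2/11)*sqrt(33).
Branch term (-3/5)*log(1 - ξ/(1/2)): its argument vanishes at ξ = 1/2, a logarithmic branch point, modulus 1/2.
The radius of convergence is the smallest modulus among the singular points: 1/2.

The radius of convergence is 1/2.


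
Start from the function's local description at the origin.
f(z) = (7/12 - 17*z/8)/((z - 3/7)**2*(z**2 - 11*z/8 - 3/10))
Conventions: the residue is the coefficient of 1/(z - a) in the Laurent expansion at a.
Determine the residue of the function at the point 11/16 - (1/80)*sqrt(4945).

The factor z**2 - 11*z/8 - 3/10 splits as (z - a)(z - a') with a = 11/16 - (1/80)*sqrt(4945), a' = 11/16 + (1/80)*sqrt(4945). At the order-1 pole a set g(z) = (z - a)*f(z) = [(7/12 - 17*z/8)/(z - 3/7)**2] / (z - a').
Simple pole: residue = g(a) at a = 11/16 - (1/80)*sqrt(4945), which is -7663355/5738067 - (10449985/5674948263)*sqrt(4945).

The residue is -7663355/5738067 - (10449985/5674948263)*sqrt(4945).


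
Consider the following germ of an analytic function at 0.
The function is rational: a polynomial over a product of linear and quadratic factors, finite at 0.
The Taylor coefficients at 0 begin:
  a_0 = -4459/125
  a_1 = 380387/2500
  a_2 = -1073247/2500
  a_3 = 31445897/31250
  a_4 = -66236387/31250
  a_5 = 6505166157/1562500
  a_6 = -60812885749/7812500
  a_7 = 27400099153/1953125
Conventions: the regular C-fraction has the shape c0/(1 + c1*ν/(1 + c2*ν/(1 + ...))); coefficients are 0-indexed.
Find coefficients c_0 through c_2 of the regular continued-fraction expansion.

The regular C-fraction coefficients are [-4459/125, 1109/260, -416341/288340].

Taylor coefficients (read off): a_0 = -4459/125, a_1 = 380387/2500, a_2 = -1073247/2500.
c0 = a_0 = -4459/125. Peel one level at a time: if S = 1 + c*ν/S' with S'(0) = 1, then c is the ν-coefficient of S and S' = c*ν/(S - 1).
S_1 = c0/f = 1 + (1109/260)*ν + (416341/67600)*ν^2 + ...; c1 = 1109/260.
S_2 = c1*ν/(S_1 - 1) = 1 + (-416341/288340)*ν + ...; c2 = -416341/288340.


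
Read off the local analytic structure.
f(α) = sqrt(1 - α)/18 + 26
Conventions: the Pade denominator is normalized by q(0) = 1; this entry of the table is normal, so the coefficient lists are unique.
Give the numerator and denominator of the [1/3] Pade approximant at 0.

The Pade approximant has numerator coefficients [469/18, -518013791/31809744]; denominator coefficients [1, -1102623/1767208, -1409/3534416, -473/14137664].

Taylor coefficients needed (expand at 0): a_0 = 469/18, a_1 = -1/36, a_2 = -1/144, a_3 = -1/288, a_4 = -5/2304.
Write the denominator as Q(α) = 1 + q1*α + q2*α^2 + q3*α^3. Requiring Q*f - P = O(α^5) with deg P <= 1 kills the coefficients of α^2..α^4 in Q*f:
  α^2: a_2 + q1*a_1 + q2*a_0 = 0, i.e. -1/144 + (-1/36)*q1 + (469/18)*q2 = 0.
  α^3: a_3 + q1*a_2 + q2*a_1 + q3*a_0 = 0, i.e. -1/288 + (-1/144)*q1 + (-1/36)*q2 + (469/18)*q3 = 0.
  α^4: a_4 + q1*a_3 + q2*a_2 + q3*a_1 = 0, i.e. -5/2304 + (-1/288)*q1 + (-1/144)*q2 + (-1/36)*q3 = 0.
Solving this linear system: q1 = -1102623/1767208, q2 = -1409/3534416, q3 = -473/14137664.
The numerator is Q*f truncated at degree 1: P0 = a_0 = 469/18; P1 = a_1 + q1*a_0 = -518013791/31809744.


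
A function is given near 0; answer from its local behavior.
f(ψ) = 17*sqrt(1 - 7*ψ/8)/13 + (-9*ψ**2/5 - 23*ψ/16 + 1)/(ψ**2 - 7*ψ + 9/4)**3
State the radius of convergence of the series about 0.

The radius of convergence is 7/2 - sqrt(10).

Denominator factor (ψ**2 - 7*ψ + 9/4)^3: discriminant 40, real irrational roots 7/2 + sqrt(10) and 7/2 - sqrt(10); poles of order 3, moduli 7/2 + sqrt(10) and 7/2 - sqrt(10).
Branch term (17/13)*sqrt(1 - ψ/(8/7)): its argument vanishes at ψ = 8/7, a square-root branch point, modulus 8/7.
The radius of convergence is the smallest modulus among the singular points: 7/2 - sqrt(10).


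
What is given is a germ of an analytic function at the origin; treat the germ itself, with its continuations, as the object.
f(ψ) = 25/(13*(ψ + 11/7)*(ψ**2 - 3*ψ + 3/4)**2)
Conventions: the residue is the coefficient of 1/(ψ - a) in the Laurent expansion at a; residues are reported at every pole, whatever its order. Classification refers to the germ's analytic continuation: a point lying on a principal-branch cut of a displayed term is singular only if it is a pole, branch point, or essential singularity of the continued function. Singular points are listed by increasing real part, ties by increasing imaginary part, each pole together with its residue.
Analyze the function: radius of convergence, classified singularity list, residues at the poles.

Radius of convergence at 0: 3/2 - (1/2)*sqrt(6).
At -11/7: a pole of order 1; residue 38416/1257373.
At 3/2 - (1/2)*sqrt(6): a pole of order 2; residue -19208/1257373 + (291067/11316357)*sqrt(6).
At 3/2 + (1/2)*sqrt(6): a pole of order 2; residue -19208/1257373 - (291067/11316357)*sqrt(6).


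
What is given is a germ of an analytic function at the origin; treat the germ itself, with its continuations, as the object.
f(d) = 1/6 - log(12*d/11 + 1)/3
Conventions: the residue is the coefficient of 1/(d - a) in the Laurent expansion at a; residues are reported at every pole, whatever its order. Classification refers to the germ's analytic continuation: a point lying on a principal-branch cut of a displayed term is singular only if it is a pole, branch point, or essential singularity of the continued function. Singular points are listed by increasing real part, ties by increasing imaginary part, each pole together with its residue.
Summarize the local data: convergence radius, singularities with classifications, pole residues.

Branch term (-1/3)*log(1 - d/(-11/12)): its argument vanishes at d = -11/12, a logarithmic branch point, modulus 11/12.
The radius of convergence is the smallest modulus among the singular points: 11/12.

Radius of convergence at 0: 11/12.
At -11/12: a logarithmic branch point.


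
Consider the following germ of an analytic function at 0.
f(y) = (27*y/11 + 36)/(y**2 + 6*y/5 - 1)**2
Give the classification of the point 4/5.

Denominator factors: y**2 + 6*y/5 - 1 = 3/5 at y = 4/5 — none vanishes.
So the germ continues analytically to 4/5.

The point is a regular point.


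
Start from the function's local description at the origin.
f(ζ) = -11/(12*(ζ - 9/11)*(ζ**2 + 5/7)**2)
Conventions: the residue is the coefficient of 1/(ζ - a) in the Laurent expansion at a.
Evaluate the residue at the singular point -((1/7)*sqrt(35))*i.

The factor ζ**2 + 5/7 splits as (ζ - a)(ζ - a') with a = -((1/7)*sqrt(35))*i, a' = ((1/7)*sqrt(35))*i. At the order-2 pole a set g(ζ) = (ζ - a)^2*f(ζ) = [-11/(12*(ζ - 9/11))] / (ζ - a')^2.
Order-2 pole: residue = g'(a); g'(-((1/7)*sqrt(35))*i) = (7891499/32966016) + ((21184317/274716800)*sqrt(35))*i, so the residue is (7891499/32966016) + ((21184317/274716800)*sqrt(35))*i.

The residue is (7891499/32966016) + ((21184317/274716800)*sqrt(35))*i.


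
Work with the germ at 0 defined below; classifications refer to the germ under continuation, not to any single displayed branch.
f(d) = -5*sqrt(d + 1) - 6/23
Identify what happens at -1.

The point is an algebraic (square-root) branch point.

The term (-5)*sqrt(1 - d/(-1)) has argument 1 - -1/(-1) = 0 at -1: a square-root (algebraic, two-sheeted) branch point; the remaining terms are analytic or single-valued there.


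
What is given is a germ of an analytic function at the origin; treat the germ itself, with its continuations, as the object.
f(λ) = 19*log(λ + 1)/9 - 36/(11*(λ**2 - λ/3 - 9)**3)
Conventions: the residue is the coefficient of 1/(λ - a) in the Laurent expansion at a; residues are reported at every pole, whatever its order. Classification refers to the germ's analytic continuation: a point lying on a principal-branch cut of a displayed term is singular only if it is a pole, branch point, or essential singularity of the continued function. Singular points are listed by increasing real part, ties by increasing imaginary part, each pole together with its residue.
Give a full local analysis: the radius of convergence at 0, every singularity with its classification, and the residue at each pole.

Radius of convergence at 0: 1.
At 1/6 - (5/6)*sqrt(13): a pole of order 3; residue (52488/75521875)*sqrt(13).
At -1: a logarithmic branch point.
At 1/6 + (5/6)*sqrt(13): a pole of order 3; residue -(52488/75521875)*sqrt(13).

Denominator factor (λ**2 - λ/3 - 9)^3: discriminant 325/9, real irrational roots 1/6 + (5/6)*sqrt(13) and 1/6 - (5/6)*sqrt(13); poles of order 3, moduli 1/6 + (5/6)*sqrt(13) and -1/6 + (5/6)*sqrt(13).
Branch term (19/9)*log(1 - λ/(-1)): its argument vanishes at λ = -1, a logarithmic branch point, modulus 1.
The radius of convergence is the smallest modulus among the singular points: 1.
The branch term is analytic at 1/6 - (5/6)*sqrt(13) and contributes nothing to the residue; only the rational part matters.
The factor λ**2 - λ/3 - 9 splits as (λ - a)(λ - a') with a = 1/6 - (5/6)*sqrt(13), a' = 1/6 + (5/6)*sqrt(13). At the order-3 pole a set g(λ) = (λ - a)^3*(rational part) = [-36/11] / (λ - a')^3.
Order-3 pole: residue = g''(a)/2; g''(1/6 - (5/6)*sqrt(13)) = (104976/75521875)*sqrt(13), so the residue is (52488/75521875)*sqrt(13).
The branch term is analytic at 1/6 + (5/6)*sqrt(13) and contributes nothing to the residue; only the rational part matters.
The factor λ**2 - λ/3 - 9 splits as (λ - a)(λ - a') with a = 1/6 + (5/6)*sqrt(13), a' = 1/6 - (5/6)*sqrt(13). At the order-3 pole a set g(λ) = (λ - a)^3*(rational part) = [-36/11] / (λ - a')^3.
Order-3 pole: residue = g''(a)/2; g''(1/6 + (5/6)*sqrt(13)) = -(104976/75521875)*sqrt(13), so the residue is -(52488/75521875)*sqrt(13).
List the singular points by increasing real part (a conjugate pair: the negative imaginary part first).


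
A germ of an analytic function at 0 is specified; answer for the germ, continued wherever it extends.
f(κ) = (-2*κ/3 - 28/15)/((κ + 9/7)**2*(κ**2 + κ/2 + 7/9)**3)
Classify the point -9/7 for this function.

The denominator factor κ + 9/7 vanishes at -9/7 and appears to the power 2; the numerator there equals -106/105, nonzero, and no other factor vanishes.
Hence a pole whose order is the multiplicity, 2.

The point is a pole of order 2.


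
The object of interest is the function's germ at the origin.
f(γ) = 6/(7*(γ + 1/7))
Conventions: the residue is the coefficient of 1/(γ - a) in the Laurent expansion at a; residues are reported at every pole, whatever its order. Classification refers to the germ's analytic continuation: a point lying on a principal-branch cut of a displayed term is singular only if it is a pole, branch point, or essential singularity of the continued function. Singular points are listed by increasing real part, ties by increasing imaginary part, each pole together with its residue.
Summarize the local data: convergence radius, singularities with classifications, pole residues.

Denominator factor (γ + 1/7): pole of order 1 at -1/7, modulus 1/7.
The radius of convergence is the smallest modulus among the singular points: 1/7.
At the order-1 pole -1/7 set g(γ) = (γ - (-1/7))*f(γ) = 6/7.
Simple pole: residue = g(a) at a = -1/7, which is 6/7.

Radius of convergence at 0: 1/7.
At -1/7: a pole of order 1; residue 6/7.


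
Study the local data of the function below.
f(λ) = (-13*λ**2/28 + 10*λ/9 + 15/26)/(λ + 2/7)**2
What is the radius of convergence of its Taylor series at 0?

Denominator factor (λ + 2/7)^2: pole of order 2 at -2/7, modulus 2/7.
The radius of convergence is the smallest modulus among the singular points: 2/7.

The radius of convergence is 2/7.


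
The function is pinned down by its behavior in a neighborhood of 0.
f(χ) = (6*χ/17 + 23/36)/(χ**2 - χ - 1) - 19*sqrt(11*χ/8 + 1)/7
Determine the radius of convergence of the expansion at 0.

Denominator factor (χ**2 - χ - 1): discriminant 5, real irrational roots 1/2 + (1/2)*sqrt(5) and 1/2 - (1/2)*sqrt(5); poles of order 1, moduli 1/2 + (1/2)*sqrt(5) and -1/2 + (1/2)*sqrt(5).
Branch term (-19/7)*sqrt(1 - χ/(-8/11)): its argument vanishes at χ = -8/11, a square-root branch point, modulus 8/11.
The radius of convergence is the smallest modulus among the singular points: -1/2 + (1/2)*sqrt(5).

The radius of convergence is -1/2 + (1/2)*sqrt(5).


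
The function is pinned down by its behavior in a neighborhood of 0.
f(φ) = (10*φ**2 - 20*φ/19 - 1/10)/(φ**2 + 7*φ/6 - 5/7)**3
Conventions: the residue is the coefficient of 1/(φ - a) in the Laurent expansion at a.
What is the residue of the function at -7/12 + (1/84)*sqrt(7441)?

The factor φ**2 + 7*φ/6 - 5/7 splits as (φ - a)(φ - a') with a = -7/12 + (1/84)*sqrt(7441), a' = -7/12 - (1/84)*sqrt(7441). At the order-3 pole a set g(φ) = (φ - a)^3*f(φ) = [10*φ**2 - 20*φ/19 - 1/10] / (φ - a')^3.
Order-3 pole: residue = g''(a)/2; g''(-7/12 + (1/84)*sqrt(7441)) = (174442464/114109919465)*sqrt(7441), so the residue is (87221232/114109919465)*sqrt(7441).

The residue is (87221232/114109919465)*sqrt(7441).


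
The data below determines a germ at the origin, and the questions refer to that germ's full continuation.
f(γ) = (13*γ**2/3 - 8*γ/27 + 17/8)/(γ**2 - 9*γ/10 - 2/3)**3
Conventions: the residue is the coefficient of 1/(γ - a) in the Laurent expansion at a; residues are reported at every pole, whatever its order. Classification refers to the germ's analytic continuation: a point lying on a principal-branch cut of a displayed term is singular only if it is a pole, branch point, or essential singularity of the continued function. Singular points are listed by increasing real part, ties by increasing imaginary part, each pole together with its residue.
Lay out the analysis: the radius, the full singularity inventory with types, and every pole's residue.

Radius of convergence at 0: -9/20 + (1/60)*sqrt(3129).
At 9/20 - (1/60)*sqrt(3129): a pole of order 3; residue -(8714000/1134626507)*sqrt(3129).
At 9/20 + (1/60)*sqrt(3129): a pole of order 3; residue (8714000/1134626507)*sqrt(3129).


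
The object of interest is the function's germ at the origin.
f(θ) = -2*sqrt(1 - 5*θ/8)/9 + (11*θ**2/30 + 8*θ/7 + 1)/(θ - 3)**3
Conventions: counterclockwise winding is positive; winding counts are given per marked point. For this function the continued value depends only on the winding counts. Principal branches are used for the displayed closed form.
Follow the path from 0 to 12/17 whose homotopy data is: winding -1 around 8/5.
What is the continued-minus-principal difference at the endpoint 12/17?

Continued minus principal equals (2/153)*sqrt(646).

The rational part is single-valued and drops out of the difference; each branch term changes only by its own monodromy.
(-2/9)*sqrt(1 - θ/(8/5)): winding -1 is odd, the square root flips sign, contributing -2*(-2/9)*sqrt(1 - (12/17)/(8/5)) = -2*(-2/9)*sqrt(19/34) = (2/153)*sqrt(646).
Summing the contributions at θ = 12/17 gives (2/153)*sqrt(646).


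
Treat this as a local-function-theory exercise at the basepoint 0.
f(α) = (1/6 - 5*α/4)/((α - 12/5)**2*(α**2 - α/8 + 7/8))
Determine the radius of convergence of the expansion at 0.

The radius of convergence is (1/4)*sqrt(14).

Denominator factor (α - 12/5)^2: pole of order 2 at 12/5, modulus 12/5.
Denominator factor (α**2 - α/8 + 7/8): discriminant -223/64, complex-conjugate roots (1/16) + ((1/16)*sqrt(223))*i and (1/16) - ((1/16)*sqrt(223))*i; poles of order 1, moduli (1/4)*sqrt(14) and (1/4)*sqrt(14).
The radius of convergence is the smallest modulus among the singular points: (1/4)*sqrt(14).


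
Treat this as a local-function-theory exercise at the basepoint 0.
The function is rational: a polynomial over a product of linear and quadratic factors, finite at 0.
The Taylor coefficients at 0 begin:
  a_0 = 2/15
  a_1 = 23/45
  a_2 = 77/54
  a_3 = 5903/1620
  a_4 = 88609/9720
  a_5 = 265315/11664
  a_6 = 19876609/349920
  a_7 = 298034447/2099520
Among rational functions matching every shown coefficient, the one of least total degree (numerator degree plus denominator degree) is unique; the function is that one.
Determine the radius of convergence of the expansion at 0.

No rational of total degree below 3 reproduces all 8 coefficients; solving the [0/3] Pade equations on them gives f(d) = -2/(25*(d - 2/5)*(d**2 - 2*d + 3/2)), whose expansion matches every shown term.
Denominator factor (d - 2/5): pole of order 1 at 2/5, modulus 2/5.
Denominator factor (d**2 - 2*d + 3/2): discriminant -2, complex-conjugate roots (1) + ((1/2)*sqrt(2))*i and (1) - ((1/2)*sqrt(2))*i; poles of order 1, moduli (1/2)*sqrt(6) and (1/2)*sqrt(6).
The radius of convergence is the smallest modulus among the singular points: 2/5.

The radius of convergence is 2/5.


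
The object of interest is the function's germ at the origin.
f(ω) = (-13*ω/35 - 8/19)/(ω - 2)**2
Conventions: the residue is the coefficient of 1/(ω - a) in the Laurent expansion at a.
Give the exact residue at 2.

The residue is -13/35.

At the order-2 pole 2 set g(ω) = (ω - (2))^2*f(ω) = -13*ω/35 - 8/19.
Order-2 pole: residue = g'(a); g'(2) = -13/35, so the residue is -13/35.


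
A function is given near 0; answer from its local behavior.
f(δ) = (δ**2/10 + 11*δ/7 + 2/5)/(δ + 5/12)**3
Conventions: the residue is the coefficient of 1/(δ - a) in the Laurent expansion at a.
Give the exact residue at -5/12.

At the order-3 pole -5/12 set g(δ) = (δ - (-5/12))^3*f(δ) = δ**2/10 + 11*δ/7 + 2/5.
Order-3 pole: residue = g''(a)/2; g''(-5/12) = 1/5, so the residue is 1/10.

The residue is 1/10.


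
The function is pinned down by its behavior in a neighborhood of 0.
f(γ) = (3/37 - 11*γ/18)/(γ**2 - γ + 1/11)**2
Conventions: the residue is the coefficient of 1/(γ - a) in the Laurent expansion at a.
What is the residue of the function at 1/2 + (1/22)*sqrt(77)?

The residue is (3289/32634)*sqrt(77).

The factor γ**2 - γ + 1/11 splits as (γ - a)(γ - a') with a = 1/2 + (1/22)*sqrt(77), a' = 1/2 - (1/22)*sqrt(77). At the order-2 pole a set g(γ) = (γ - a)^2*f(γ) = [3/37 - 11*γ/18] / (γ - a')^2.
Order-2 pole: residue = g'(a); g'(1/2 + (1/22)*sqrt(77)) = (3289/32634)*sqrt(77), so the residue is (3289/32634)*sqrt(77).


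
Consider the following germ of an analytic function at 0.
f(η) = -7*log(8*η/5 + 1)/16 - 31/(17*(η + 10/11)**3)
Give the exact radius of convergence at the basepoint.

Denominator factor (η + 10/11)^3: pole of order 3 at -10/11, modulus 10/11.
Branch term (-7/16)*log(1 - η/(-5/8)): its argument vanishes at η = -5/8, a logarithmic branch point, modulus 5/8.
The radius of convergence is the smallest modulus among the singular points: 5/8.

The radius of convergence is 5/8.


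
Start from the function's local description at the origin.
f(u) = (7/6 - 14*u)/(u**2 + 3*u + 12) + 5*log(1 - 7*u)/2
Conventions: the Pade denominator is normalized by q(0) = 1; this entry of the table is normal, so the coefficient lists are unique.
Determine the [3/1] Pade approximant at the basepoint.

Taylor coefficients needed (expand at 0): a_0 = 7/72, a_1 = -5383/288, a_2 = -210679/3456, a_3 = -3950989/13824, a_4 = -248940797/165888.
Write the denominator as Q(u) = 1 + q1*u. Requiring Q*f - P = O(u^5) with deg P <= 3 kills the coefficients of u^4..u^4 in Q*f:
  u^4: a_4 + q1*a_3 = 0, i.e. -248940797/165888 + (-3950989/13824)*q1 = 0.
Solving this linear system: q1 = -35562971/6773124.
The numerator is Q*f truncated at degree 3: P0 = a_0 = 7/72; P1 = a_1 + q1*a_0 = -2340968105/121916232; P2 = a_2 + q1*a_1 = 2266329905/60958116; P3 = a_3 + q1*a_2 = 25069892575/731497392.

The Pade approximant has numerator coefficients [7/72, -2340968105/121916232, 2266329905/60958116, 25069892575/731497392]; denominator coefficients [1, -35562971/6773124].
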